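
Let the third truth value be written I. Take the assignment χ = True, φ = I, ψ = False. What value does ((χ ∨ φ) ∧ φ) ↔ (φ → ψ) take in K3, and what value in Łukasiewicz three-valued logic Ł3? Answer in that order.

I; True

In K3: χ ∨ φ = True ∨ I = True
(χ ∨ φ) ∧ φ = True ∧ I = I
φ → ψ = I → False = I  [¬I ∨ False]
((χ ∨ φ) ∧ φ) ↔ (φ → ψ) = I ↔ I = I
In Łukasiewicz three-valued logic Ł3: χ ∨ φ = True ∨ I = True
(χ ∨ φ) ∧ φ = True ∧ I = I
φ → ψ = I → False = I
((χ ∨ φ) ∧ φ) ↔ (φ → ψ) = I ↔ I = True
They differ because K3 and Łukasiewicz three-valued logic Ł3 treat I differently under implication.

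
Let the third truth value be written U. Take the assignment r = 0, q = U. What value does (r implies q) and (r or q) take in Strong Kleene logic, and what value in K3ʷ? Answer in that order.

U; U

In Strong Kleene logic: r implies q = 0 implies U = 1  [not 0 or U]
r or q = 0 or U = U
(r implies q) and (r or q) = 1 and U = U
In K3ʷ: r implies q = 0 implies U = U  [any arg is the third value ⇒ result is the third value]
r or q = 0 or U = U
(r implies q) and (r or q) = U and U = U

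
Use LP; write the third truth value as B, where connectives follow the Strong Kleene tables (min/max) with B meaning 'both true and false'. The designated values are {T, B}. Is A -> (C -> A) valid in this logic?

Every assignment of A, C over {T, B, F} gives a value in {T, B}.
In particular, with A=B, C=B: A -> (C -> A) = B.

Yes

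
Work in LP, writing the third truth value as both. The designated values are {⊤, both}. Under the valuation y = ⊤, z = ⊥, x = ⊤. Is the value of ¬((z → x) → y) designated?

No

z → x = ⊥ → ⊤ = ⊤
(z → x) → y = ⊤ → ⊤ = ⊤
¬((z → x) → y) = ¬⊤ = ⊥
⊥ ∉ {⊤, both}.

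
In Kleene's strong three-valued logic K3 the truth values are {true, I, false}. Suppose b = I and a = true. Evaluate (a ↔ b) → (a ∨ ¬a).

true

a ↔ b = true ↔ I = I
¬a = ¬true = false
a ∨ ¬a = true ∨ false = true
(a ↔ b) → (a ∨ ¬a) = I → true = true  [¬I ∨ true]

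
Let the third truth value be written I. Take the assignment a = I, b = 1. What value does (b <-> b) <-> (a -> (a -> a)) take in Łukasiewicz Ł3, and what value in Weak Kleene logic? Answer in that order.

In Łukasiewicz Ł3: b <-> b = 1 <-> 1 = 1
a -> a = I -> I = 1  [min(1, 1−½+½)]
a -> (a -> a) = I -> 1 = 1
(b <-> b) <-> (a -> (a -> a)) = 1 <-> 1 = 1
In Weak Kleene logic: b <-> b = 1 <-> 1 = 1
a -> a = I -> I = I  [any arg is the third value ⇒ result is the third value]
a -> (a -> a) = I -> I = I
(b <-> b) <-> (a -> (a -> a)) = 1 <-> I = I
They differ because Łukasiewicz Ł3 and Weak Kleene logic treat I differently under the binary connectives.

1; I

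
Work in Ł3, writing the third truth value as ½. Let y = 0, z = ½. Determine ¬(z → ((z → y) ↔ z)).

z → y = ½ → 0 = ½  [min(1, 1−½+0)]
(z → y) ↔ z = ½ ↔ ½ = 1
z → ((z → y) ↔ z) = ½ → 1 = 1
¬(z → ((z → y) ↔ z)) = ¬1 = 0

0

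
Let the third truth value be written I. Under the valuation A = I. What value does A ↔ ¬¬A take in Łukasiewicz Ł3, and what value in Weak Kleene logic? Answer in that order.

In Łukasiewicz Ł3: ¬A = ¬I = I
¬¬A = ¬I = I
A ↔ ¬¬A = I ↔ I = T
In Weak Kleene logic: ¬A = ¬I = I
¬¬A = ¬I = I
A ↔ ¬¬A = I ↔ I = I
They differ because Łukasiewicz Ł3 and Weak Kleene logic treat I differently under the binary connectives.

T; I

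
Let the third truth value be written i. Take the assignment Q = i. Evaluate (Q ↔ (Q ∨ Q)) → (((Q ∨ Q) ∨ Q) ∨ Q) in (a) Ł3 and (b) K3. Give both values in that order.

i; i

In Ł3: Q ∨ Q = i ∨ i = i
Q ↔ (Q ∨ Q) = i ↔ i = True
Q ∨ Q = i ∨ i = i
(Q ∨ Q) ∨ Q = i ∨ i = i
((Q ∨ Q) ∨ Q) ∨ Q = i ∨ i = i
(Q ↔ (Q ∨ Q)) → (((Q ∨ Q) ∨ Q) ∨ Q) = True → i = i
In K3: Q ∨ Q = i ∨ i = i
Q ↔ (Q ∨ Q) = i ↔ i = i
Q ∨ Q = i ∨ i = i
(Q ∨ Q) ∨ Q = i ∨ i = i
((Q ∨ Q) ∨ Q) ∨ Q = i ∨ i = i
(Q ↔ (Q ∨ Q)) → (((Q ∨ Q) ∨ Q) ∨ Q) = i → i = i  [¬i ∨ i]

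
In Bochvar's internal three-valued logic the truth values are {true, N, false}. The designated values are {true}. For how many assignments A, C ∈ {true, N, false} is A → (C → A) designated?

4

Designated under: (A=true, C=true); (A=true, C=false); (A=false, C=true); (A=false, C=false).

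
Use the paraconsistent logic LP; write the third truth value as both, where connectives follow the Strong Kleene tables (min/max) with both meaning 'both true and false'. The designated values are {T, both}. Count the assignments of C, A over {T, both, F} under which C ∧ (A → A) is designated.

6

Of the 9 assignments, 6 give a value in {T, both}.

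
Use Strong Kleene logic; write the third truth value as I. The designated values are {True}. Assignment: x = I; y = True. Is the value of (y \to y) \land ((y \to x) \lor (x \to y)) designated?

y \to y = True \to True = True
y \to x = True \to I = I  [\lnot True \lor I]
x \to y = I \to True = True
(y \to x) \lor (x \to y) = I \lor True = True
(y \to y) \land ((y \to x) \lor (x \to y)) = True \land True = True
True ∈ {True}.

Yes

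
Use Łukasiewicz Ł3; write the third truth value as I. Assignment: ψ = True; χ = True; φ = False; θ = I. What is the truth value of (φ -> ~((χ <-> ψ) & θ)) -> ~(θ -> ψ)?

χ <-> ψ = True <-> True = True
(χ <-> ψ) & θ = True & I = I
~((χ <-> ψ) & θ) = ~I = I
φ -> ~((χ <-> ψ) & θ) = False -> I = True  [min(1, 1−0+½)]
θ -> ψ = I -> True = True
~(θ -> ψ) = ~True = False
(φ -> ~((χ <-> ψ) & θ)) -> ~(θ -> ψ) = True -> False = False

False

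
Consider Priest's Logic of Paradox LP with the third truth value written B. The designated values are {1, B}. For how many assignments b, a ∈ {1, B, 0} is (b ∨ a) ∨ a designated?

8

Of the 9 assignments, 8 give a value in {1, B}.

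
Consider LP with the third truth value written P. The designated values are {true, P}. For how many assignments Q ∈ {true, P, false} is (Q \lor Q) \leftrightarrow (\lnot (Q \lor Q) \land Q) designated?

2

Q=true: false ·
Q=P: P ✓
Q=false: true ✓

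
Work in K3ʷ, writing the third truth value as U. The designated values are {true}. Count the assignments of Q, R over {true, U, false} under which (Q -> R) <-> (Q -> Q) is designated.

Designated under: (Q=true, R=true); (Q=false, R=true); (Q=false, R=false).

3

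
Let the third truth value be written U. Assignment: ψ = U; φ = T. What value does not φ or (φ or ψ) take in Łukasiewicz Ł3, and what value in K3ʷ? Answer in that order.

In Łukasiewicz Ł3: not φ = not T = F
φ or ψ = T or U = T
not φ or (φ or ψ) = F or T = T
In K3ʷ: not φ = not T = F
φ or ψ = T or U = U
not φ or (φ or ψ) = F or U = U
They differ because Łukasiewicz Ł3 and K3ʷ treat U differently under the binary connectives.

T; U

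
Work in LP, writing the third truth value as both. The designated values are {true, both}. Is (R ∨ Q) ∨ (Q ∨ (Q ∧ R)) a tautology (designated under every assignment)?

Countermodel: R=false, Q=false gives false, which is not designated.

No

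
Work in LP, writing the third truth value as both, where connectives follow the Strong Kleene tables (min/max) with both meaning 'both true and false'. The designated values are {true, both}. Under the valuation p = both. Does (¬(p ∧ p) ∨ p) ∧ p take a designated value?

p ∧ p = both ∧ both = both
¬(p ∧ p) = ¬both = both
¬(p ∧ p) ∨ p = both ∨ both = both
(¬(p ∧ p) ∨ p) ∧ p = both ∧ both = both
both ∈ {true, both}.

Yes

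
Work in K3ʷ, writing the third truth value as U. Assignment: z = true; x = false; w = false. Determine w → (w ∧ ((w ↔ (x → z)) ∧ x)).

x → z = false → true = true
w ↔ (x → z) = false ↔ true = false
(w ↔ (x → z)) ∧ x = false ∧ false = false
w ∧ ((w ↔ (x → z)) ∧ x) = false ∧ false = false
w → (w ∧ ((w ↔ (x → z)) ∧ x)) = false → false = true

true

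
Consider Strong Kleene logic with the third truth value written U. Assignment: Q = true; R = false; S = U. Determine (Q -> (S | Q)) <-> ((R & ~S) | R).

S | Q = U | true = true
Q -> (S | Q) = true -> true = true
~S = ~U = U
R & ~S = false & U = false
(R & ~S) | R = false | false = false
(Q -> (S | Q)) <-> ((R & ~S) | R) = true <-> false = false

false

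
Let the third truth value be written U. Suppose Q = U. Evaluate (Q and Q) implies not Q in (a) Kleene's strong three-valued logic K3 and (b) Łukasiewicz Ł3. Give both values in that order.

In Kleene's strong three-valued logic K3: Q and Q = U and U = U
not Q = not U = U
(Q and Q) implies not Q = U implies U = U
In Łukasiewicz Ł3: Q and Q = U and U = U
not Q = not U = U
(Q and Q) implies not Q = U implies U = True
They differ because Kleene's strong three-valued logic K3 and Łukasiewicz Ł3 treat U differently under implication.

U; True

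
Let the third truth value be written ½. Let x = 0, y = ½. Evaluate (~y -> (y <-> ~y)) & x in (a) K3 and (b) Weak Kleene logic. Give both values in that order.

In K3: ~y = ~½ = ½
~y = ~½ = ½
y <-> ~y = ½ <-> ½ = ½
~y -> (y <-> ~y) = ½ -> ½ = ½  [~½ | ½]
(~y -> (y <-> ~y)) & x = ½ & 0 = 0
In Weak Kleene logic: ~y = ~½ = ½
~y = ~½ = ½
y <-> ~y = ½ <-> ½ = ½
~y -> (y <-> ~y) = ½ -> ½ = ½  [any arg is the third value ⇒ result is the third value]
(~y -> (y <-> ~y)) & x = ½ & 0 = ½
They differ because K3 and Weak Kleene logic treat ½ differently under the binary connectives.

0; ½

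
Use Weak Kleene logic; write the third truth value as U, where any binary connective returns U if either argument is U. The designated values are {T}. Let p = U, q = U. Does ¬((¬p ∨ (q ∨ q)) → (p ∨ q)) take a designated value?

No

¬p = ¬U = U
q ∨ q = U ∨ U = U
¬p ∨ (q ∨ q) = U ∨ U = U
p ∨ q = U ∨ U = U
(¬p ∨ (q ∨ q)) → (p ∨ q) = U → U = U  [any arg is the third value ⇒ result is the third value]
¬((¬p ∨ (q ∨ q)) → (p ∨ q)) = ¬U = U
U ∉ {T}.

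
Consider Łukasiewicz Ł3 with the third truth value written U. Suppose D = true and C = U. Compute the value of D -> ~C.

~C = ~U = U
D -> ~C = true -> U = U  [min(1, 1−1+½)]

U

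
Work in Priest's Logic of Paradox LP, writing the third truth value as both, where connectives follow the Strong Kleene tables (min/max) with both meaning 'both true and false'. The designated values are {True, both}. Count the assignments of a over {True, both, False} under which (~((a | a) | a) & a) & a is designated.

a=True: False ·
a=both: both ✓
a=False: False ·

1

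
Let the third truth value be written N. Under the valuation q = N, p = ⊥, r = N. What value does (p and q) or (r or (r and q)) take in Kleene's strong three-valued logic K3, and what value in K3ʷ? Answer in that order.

In Kleene's strong three-valued logic K3: p and q = ⊥ and N = ⊥
r and q = N and N = N
r or (r and q) = N or N = N
(p and q) or (r or (r and q)) = ⊥ or N = N
In K3ʷ: p and q = ⊥ and N = N
r and q = N and N = N
r or (r and q) = N or N = N
(p and q) or (r or (r and q)) = N or N = N

N; N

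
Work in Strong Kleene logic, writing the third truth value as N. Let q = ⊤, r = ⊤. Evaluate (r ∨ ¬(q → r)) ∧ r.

⊤

q → r = ⊤ → ⊤ = ⊤
¬(q → r) = ¬⊤ = ⊥
r ∨ ¬(q → r) = ⊤ ∨ ⊥ = ⊤
(r ∨ ¬(q → r)) ∧ r = ⊤ ∧ ⊤ = ⊤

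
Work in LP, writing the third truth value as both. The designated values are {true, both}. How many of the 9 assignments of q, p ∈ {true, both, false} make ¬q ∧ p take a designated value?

4

Designated under: (q=both, p=true); (q=both, p=both); (q=false, p=true); (q=false, p=both).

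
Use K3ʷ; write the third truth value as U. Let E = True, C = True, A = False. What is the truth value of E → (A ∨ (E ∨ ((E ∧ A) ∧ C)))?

E ∧ A = True ∧ False = False
(E ∧ A) ∧ C = False ∧ True = False
E ∨ ((E ∧ A) ∧ C) = True ∨ False = True
A ∨ (E ∨ ((E ∧ A) ∧ C)) = False ∨ True = True
E → (A ∨ (E ∨ ((E ∧ A) ∧ C))) = True → True = True

True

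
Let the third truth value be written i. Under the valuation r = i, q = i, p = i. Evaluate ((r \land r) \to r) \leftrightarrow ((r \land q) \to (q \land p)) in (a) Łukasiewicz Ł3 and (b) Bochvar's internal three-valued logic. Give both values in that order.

T; i

In Łukasiewicz Ł3: r \land r = i \land i = i
(r \land r) \to r = i \to i = T
r \land q = i \land i = i
q \land p = i \land i = i
(r \land q) \to (q \land p) = i \to i = T
((r \land r) \to r) \leftrightarrow ((r \land q) \to (q \land p)) = T \leftrightarrow T = T
In Bochvar's internal three-valued logic: r \land r = i \land i = i
(r \land r) \to r = i \to i = i  [any arg is the third value ⇒ result is the third value]
r \land q = i \land i = i
q \land p = i \land i = i
(r \land q) \to (q \land p) = i \to i = i
((r \land r) \to r) \leftrightarrow ((r \land q) \to (q \land p)) = i \leftrightarrow i = i
They differ because Łukasiewicz Ł3 and Bochvar's internal three-valued logic treat i differently under the binary connectives.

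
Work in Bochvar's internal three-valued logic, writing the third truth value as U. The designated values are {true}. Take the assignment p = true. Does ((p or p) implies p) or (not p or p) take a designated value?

p or p = true or true = true
(p or p) implies p = true implies true = true
not p = not true = false
not p or p = false or true = true
((p or p) implies p) or (not p or p) = true or true = true
true ∈ {true}.

Yes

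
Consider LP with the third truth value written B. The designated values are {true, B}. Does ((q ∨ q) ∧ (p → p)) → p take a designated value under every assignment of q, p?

No

Countermodel: q=true, p=false gives false, which is not designated.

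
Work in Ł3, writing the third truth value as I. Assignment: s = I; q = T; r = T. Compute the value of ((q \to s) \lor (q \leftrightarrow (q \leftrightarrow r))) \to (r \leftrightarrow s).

I

q \to s = T \to I = I
q \leftrightarrow r = T \leftrightarrow T = T
q \leftrightarrow (q \leftrightarrow r) = T \leftrightarrow T = T
(q \to s) \lor (q \leftrightarrow (q \leftrightarrow r)) = I \lor T = T
r \leftrightarrow s = T \leftrightarrow I = I
((q \to s) \lor (q \leftrightarrow (q \leftrightarrow r))) \to (r \leftrightarrow s) = T \to I = I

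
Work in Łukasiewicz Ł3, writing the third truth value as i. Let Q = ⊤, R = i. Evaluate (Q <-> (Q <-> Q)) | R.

Q <-> Q = ⊤ <-> ⊤ = ⊤
Q <-> (Q <-> Q) = ⊤ <-> ⊤ = ⊤
(Q <-> (Q <-> Q)) | R = ⊤ | i = ⊤

⊤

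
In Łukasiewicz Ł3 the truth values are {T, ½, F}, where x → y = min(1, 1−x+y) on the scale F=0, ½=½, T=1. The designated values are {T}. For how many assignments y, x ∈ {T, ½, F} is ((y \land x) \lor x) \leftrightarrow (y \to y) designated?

3

Designated under: (y=T, x=T); (y=½, x=T); (y=F, x=T).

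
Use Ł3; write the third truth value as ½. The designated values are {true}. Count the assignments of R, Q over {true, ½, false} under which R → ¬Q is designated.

Of the 9 assignments, 6 give a value in {true}.

6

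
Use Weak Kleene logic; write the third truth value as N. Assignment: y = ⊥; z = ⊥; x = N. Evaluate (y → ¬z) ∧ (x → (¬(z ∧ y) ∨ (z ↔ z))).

¬z = ¬⊥ = ⊤
y → ¬z = ⊥ → ⊤ = ⊤
z ∧ y = ⊥ ∧ ⊥ = ⊥
¬(z ∧ y) = ¬⊥ = ⊤
z ↔ z = ⊥ ↔ ⊥ = ⊤
¬(z ∧ y) ∨ (z ↔ z) = ⊤ ∨ ⊤ = ⊤
x → (¬(z ∧ y) ∨ (z ↔ z)) = N → ⊤ = N  [any arg is the third value ⇒ result is the third value]
(y → ¬z) ∧ (x → (¬(z ∧ y) ∨ (z ↔ z))) = ⊤ ∧ N = N

N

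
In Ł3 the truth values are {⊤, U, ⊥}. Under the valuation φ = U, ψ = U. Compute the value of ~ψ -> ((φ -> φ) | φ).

⊤

~ψ = ~U = U
φ -> φ = U -> U = ⊤
(φ -> φ) | φ = ⊤ | U = ⊤
~ψ -> ((φ -> φ) | φ) = U -> ⊤ = ⊤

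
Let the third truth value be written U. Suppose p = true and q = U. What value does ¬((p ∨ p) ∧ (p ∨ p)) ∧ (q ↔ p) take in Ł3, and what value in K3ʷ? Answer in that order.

false; U

In Ł3: p ∨ p = true ∨ true = true
p ∨ p = true ∨ true = true
(p ∨ p) ∧ (p ∨ p) = true ∧ true = true
¬((p ∨ p) ∧ (p ∨ p)) = ¬true = false
q ↔ p = U ↔ true = U  [1 − |½−1|]
¬((p ∨ p) ∧ (p ∨ p)) ∧ (q ↔ p) = false ∧ U = false
In K3ʷ: p ∨ p = true ∨ true = true
p ∨ p = true ∨ true = true
(p ∨ p) ∧ (p ∨ p) = true ∧ true = true
¬((p ∨ p) ∧ (p ∨ p)) = ¬true = false
q ↔ p = U ↔ true = U
¬((p ∨ p) ∧ (p ∨ p)) ∧ (q ↔ p) = false ∧ U = U
They differ because Ł3 and K3ʷ treat U differently under the binary connectives.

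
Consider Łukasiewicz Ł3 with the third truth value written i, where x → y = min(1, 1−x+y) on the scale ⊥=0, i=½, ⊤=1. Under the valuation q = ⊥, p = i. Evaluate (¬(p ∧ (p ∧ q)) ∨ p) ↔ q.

p ∧ q = i ∧ ⊥ = ⊥
p ∧ (p ∧ q) = i ∧ ⊥ = ⊥
¬(p ∧ (p ∧ q)) = ¬⊥ = ⊤
¬(p ∧ (p ∧ q)) ∨ p = ⊤ ∨ i = ⊤
(¬(p ∧ (p ∧ q)) ∨ p) ↔ q = ⊤ ↔ ⊥ = ⊥

⊥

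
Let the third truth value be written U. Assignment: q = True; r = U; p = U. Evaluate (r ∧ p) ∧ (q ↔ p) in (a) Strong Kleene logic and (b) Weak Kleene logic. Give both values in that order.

U; U

In Strong Kleene logic: r ∧ p = U ∧ U = U
q ↔ p = True ↔ U = U
(r ∧ p) ∧ (q ↔ p) = U ∧ U = U
In Weak Kleene logic: r ∧ p = U ∧ U = U
q ↔ p = True ↔ U = U
(r ∧ p) ∧ (q ↔ p) = U ∧ U = U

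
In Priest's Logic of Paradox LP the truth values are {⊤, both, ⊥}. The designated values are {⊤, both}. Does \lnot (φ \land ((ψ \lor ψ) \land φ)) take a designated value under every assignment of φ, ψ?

No

Countermodel: φ=⊤, ψ=⊤ gives ⊥, which is not designated.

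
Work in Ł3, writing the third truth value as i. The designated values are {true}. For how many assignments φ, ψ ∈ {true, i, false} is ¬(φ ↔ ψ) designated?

2

Designated under: (φ=true, ψ=false); (φ=false, ψ=true).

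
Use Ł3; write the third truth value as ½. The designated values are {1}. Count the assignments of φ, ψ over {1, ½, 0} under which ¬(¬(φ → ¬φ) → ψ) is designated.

Designated under: (φ=1, ψ=0).

1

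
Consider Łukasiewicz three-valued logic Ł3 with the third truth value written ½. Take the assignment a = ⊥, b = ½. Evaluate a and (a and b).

⊥

a and b = ⊥ and ½ = ⊥
a and (a and b) = ⊥ and ⊥ = ⊥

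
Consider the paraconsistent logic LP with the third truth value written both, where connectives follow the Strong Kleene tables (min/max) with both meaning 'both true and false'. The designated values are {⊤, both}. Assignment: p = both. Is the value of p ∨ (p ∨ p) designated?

p ∨ p = both ∨ both = both
p ∨ (p ∨ p) = both ∨ both = both
both ∈ {⊤, both}.

Yes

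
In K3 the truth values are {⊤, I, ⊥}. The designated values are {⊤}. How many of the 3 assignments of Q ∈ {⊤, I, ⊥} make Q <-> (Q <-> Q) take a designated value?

1

Q=⊤: ⊤ ✓
Q=I: I ·
Q=⊥: ⊥ ·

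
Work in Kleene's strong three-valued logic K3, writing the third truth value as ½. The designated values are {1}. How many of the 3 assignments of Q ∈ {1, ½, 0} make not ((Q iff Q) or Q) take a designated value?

0

Q=1: 0 ·
Q=½: ½ ·
Q=0: 0 ·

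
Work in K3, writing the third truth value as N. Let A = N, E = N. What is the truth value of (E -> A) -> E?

N

E -> A = N -> N = N  [~N | N]
(E -> A) -> E = N -> N = N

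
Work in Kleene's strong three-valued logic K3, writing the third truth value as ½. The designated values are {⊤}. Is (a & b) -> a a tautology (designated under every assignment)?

Countermodel: a=½, b=⊤ gives ½, which is not designated.

No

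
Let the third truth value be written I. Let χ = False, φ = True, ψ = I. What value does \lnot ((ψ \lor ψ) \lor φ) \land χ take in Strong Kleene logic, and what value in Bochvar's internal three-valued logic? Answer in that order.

False; I

In Strong Kleene logic: ψ \lor ψ = I \lor I = I
(ψ \lor ψ) \lor φ = I \lor True = True
\lnot ((ψ \lor ψ) \lor φ) = \lnot True = False
\lnot ((ψ \lor ψ) \lor φ) \land χ = False \land False = False
In Bochvar's internal three-valued logic: ψ \lor ψ = I \lor I = I
(ψ \lor ψ) \lor φ = I \lor True = I
\lnot ((ψ \lor ψ) \lor φ) = \lnot I = I
\lnot ((ψ \lor ψ) \lor φ) \land χ = I \land False = I
They differ because Strong Kleene logic and Bochvar's internal three-valued logic treat I differently under the binary connectives.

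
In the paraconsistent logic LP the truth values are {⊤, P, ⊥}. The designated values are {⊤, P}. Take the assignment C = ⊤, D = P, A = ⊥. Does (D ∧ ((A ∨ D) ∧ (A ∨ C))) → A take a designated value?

Yes

A ∨ D = ⊥ ∨ P = P
A ∨ C = ⊥ ∨ ⊤ = ⊤
(A ∨ D) ∧ (A ∨ C) = P ∧ ⊤ = P
D ∧ ((A ∨ D) ∧ (A ∨ C)) = P ∧ P = P
(D ∧ ((A ∨ D) ∧ (A ∨ C))) → A = P → ⊥ = P  [¬P ∨ ⊥]
P ∈ {⊤, P}.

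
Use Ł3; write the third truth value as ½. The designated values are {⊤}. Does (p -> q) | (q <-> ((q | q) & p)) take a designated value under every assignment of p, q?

Every assignment of p, q over {⊤, ½, ⊥} gives a value in {⊤}.
In particular, with p=½, q=½: (p -> q) | (q <-> ((q | q) & p)) = ⊤.

Yes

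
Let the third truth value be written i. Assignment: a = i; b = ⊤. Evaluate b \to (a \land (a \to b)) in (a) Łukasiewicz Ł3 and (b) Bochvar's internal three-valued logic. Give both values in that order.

i; i

In Łukasiewicz Ł3: a \to b = i \to ⊤ = ⊤
a \land (a \to b) = i \land ⊤ = i
b \to (a \land (a \to b)) = ⊤ \to i = i
In Bochvar's internal three-valued logic: a \to b = i \to ⊤ = i
a \land (a \to b) = i \land i = i
b \to (a \land (a \to b)) = ⊤ \to i = i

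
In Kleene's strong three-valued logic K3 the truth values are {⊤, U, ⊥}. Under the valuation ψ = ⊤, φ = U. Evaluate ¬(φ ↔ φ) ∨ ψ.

φ ↔ φ = U ↔ U = U
¬(φ ↔ φ) = ¬U = U
¬(φ ↔ φ) ∨ ψ = U ∨ ⊤ = ⊤

⊤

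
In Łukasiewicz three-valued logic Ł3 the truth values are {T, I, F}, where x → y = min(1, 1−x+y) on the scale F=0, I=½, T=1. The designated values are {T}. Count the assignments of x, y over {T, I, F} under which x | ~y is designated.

Of the 9 assignments, 5 give a value in {T}.

5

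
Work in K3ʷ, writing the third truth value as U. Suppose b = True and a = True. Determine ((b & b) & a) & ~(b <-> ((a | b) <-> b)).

b & b = True & True = True
(b & b) & a = True & True = True
a | b = True | True = True
(a | b) <-> b = True <-> True = True
b <-> ((a | b) <-> b) = True <-> True = True
~(b <-> ((a | b) <-> b)) = ~True = False
((b & b) & a) & ~(b <-> ((a | b) <-> b)) = True & False = False

False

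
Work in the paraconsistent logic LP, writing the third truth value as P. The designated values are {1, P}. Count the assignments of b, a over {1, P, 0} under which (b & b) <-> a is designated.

Of the 9 assignments, 7 give a value in {1, P}.

7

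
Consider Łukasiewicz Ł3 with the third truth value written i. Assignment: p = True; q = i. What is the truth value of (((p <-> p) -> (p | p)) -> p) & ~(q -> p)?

False

p <-> p = True <-> True = True
p | p = True | True = True
(p <-> p) -> (p | p) = True -> True = True
((p <-> p) -> (p | p)) -> p = True -> True = True
q -> p = i -> True = True
~(q -> p) = ~True = False
(((p <-> p) -> (p | p)) -> p) & ~(q -> p) = True & False = False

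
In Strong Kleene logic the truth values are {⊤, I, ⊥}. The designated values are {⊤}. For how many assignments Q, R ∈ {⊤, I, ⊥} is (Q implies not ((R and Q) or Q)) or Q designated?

Of the 9 assignments, 6 give a value in {⊤}.

6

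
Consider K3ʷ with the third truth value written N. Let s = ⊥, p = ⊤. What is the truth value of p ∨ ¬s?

⊤

¬s = ¬⊥ = ⊤
p ∨ ¬s = ⊤ ∨ ⊤ = ⊤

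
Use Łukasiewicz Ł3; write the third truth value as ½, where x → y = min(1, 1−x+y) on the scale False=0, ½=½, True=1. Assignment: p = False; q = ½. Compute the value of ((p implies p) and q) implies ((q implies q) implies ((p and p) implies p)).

True

p implies p = False implies False = True
(p implies p) and q = True and ½ = ½
q implies q = ½ implies ½ = True  [min(1, 1−½+½)]
p and p = False and False = False
(p and p) implies p = False implies False = True
(q implies q) implies ((p and p) implies p) = True implies True = True
((p implies p) and q) implies ((q implies q) implies ((p and p) implies p)) = ½ implies True = True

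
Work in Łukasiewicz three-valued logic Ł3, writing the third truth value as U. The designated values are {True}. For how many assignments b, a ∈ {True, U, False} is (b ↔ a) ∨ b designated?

5

Of the 9 assignments, 5 give a value in {True}.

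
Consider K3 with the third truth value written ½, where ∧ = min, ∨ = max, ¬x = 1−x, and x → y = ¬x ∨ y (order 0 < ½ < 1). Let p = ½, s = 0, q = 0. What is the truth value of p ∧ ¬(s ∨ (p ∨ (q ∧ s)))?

½

q ∧ s = 0 ∧ 0 = 0
p ∨ (q ∧ s) = ½ ∨ 0 = ½
s ∨ (p ∨ (q ∧ s)) = 0 ∨ ½ = ½
¬(s ∨ (p ∨ (q ∧ s))) = ¬½ = ½
p ∧ ¬(s ∨ (p ∨ (q ∧ s))) = ½ ∧ ½ = ½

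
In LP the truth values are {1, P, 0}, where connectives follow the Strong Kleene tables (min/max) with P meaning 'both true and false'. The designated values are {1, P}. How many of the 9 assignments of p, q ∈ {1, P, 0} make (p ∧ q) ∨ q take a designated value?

6

Of the 9 assignments, 6 give a value in {1, P}.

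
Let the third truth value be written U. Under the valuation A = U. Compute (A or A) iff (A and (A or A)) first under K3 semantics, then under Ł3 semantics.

U; T

In K3: A or A = U or U = U
A or A = U or U = U
A and (A or A) = U and U = U
(A or A) iff (A and (A or A)) = U iff U = U
In Ł3: A or A = U or U = U
A or A = U or U = U
A and (A or A) = U and U = U
(A or A) iff (A and (A or A)) = U iff U = T
They differ because K3 and Ł3 treat U differently under implication.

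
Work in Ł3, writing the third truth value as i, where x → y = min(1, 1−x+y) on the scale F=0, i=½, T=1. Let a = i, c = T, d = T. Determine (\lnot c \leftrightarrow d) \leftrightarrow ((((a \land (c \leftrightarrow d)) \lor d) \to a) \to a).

F

\lnot c = \lnot T = F
\lnot c \leftrightarrow d = F \leftrightarrow T = F
c \leftrightarrow d = T \leftrightarrow T = T
a \land (c \leftrightarrow d) = i \land T = i
(a \land (c \leftrightarrow d)) \lor d = i \lor T = T
((a \land (c \leftrightarrow d)) \lor d) \to a = T \to i = i  [min(1, 1−1+½)]
(((a \land (c \leftrightarrow d)) \lor d) \to a) \to a = i \to i = T
(\lnot c \leftrightarrow d) \leftrightarrow ((((a \land (c \leftrightarrow d)) \lor d) \to a) \to a) = F \leftrightarrow T = F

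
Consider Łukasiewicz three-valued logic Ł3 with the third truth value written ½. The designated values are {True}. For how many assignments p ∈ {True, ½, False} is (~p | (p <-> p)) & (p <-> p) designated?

p=True: True ✓
p=½: True ✓
p=False: True ✓

3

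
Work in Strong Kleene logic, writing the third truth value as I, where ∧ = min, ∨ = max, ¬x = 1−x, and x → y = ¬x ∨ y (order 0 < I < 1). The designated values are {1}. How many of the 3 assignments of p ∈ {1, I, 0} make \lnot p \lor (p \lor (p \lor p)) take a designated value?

2

p=1: 1 ✓
p=I: I ·
p=0: 1 ✓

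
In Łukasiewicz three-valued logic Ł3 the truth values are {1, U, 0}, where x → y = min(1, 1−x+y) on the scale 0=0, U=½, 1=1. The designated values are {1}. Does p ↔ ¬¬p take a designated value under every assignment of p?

Yes

Every assignment of p over {1, U, 0} gives a value in {1}.
In particular, with p=U: p ↔ ¬¬p = 1.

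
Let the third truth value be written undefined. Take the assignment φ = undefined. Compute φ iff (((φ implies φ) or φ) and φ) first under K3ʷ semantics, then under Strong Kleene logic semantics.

undefined; undefined

In K3ʷ: φ implies φ = undefined implies undefined = undefined  [any arg is the third value ⇒ result is the third value]
(φ implies φ) or φ = undefined or undefined = undefined
((φ implies φ) or φ) and φ = undefined and undefined = undefined
φ iff (((φ implies φ) or φ) and φ) = undefined iff undefined = undefined
In Strong Kleene logic: φ implies φ = undefined implies undefined = undefined  [not undefined or undefined]
(φ implies φ) or φ = undefined or undefined = undefined
((φ implies φ) or φ) and φ = undefined and undefined = undefined
φ iff (((φ implies φ) or φ) and φ) = undefined iff undefined = undefined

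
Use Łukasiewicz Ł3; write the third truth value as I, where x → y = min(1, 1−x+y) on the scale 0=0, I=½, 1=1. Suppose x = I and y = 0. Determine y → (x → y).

x → y = I → 0 = I  [min(1, 1−½+0)]
y → (x → y) = 0 → I = 1

1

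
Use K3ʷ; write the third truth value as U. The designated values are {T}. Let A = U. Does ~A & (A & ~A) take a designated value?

~A = ~U = U
~A = ~U = U
A & ~A = U & U = U
~A & (A & ~A) = U & U = U
U ∉ {T}.

No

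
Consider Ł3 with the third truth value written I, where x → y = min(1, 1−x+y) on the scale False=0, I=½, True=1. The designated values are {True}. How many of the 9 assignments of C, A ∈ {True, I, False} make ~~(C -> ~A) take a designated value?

Of the 9 assignments, 6 give a value in {True}.

6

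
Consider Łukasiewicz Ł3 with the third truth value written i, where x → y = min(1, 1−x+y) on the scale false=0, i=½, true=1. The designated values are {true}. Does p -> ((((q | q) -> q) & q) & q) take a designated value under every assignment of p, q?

No

Countermodel: p=true, q=i gives i, which is not designated.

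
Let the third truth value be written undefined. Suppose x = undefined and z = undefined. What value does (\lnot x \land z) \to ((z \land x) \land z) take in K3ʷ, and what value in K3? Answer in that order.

In K3ʷ: \lnot x = \lnot undefined = undefined
\lnot x \land z = undefined \land undefined = undefined
z \land x = undefined \land undefined = undefined
(z \land x) \land z = undefined \land undefined = undefined
(\lnot x \land z) \to ((z \land x) \land z) = undefined \to undefined = undefined  [any arg is the third value ⇒ result is the third value]
In K3: \lnot x = \lnot undefined = undefined
\lnot x \land z = undefined \land undefined = undefined
z \land x = undefined \land undefined = undefined
(z \land x) \land z = undefined \land undefined = undefined
(\lnot x \land z) \to ((z \land x) \land z) = undefined \to undefined = undefined  [\lnot undefined \lor undefined]

undefined; undefined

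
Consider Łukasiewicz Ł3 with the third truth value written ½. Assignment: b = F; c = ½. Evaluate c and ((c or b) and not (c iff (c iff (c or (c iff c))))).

c or b = ½ or F = ½
c iff c = ½ iff ½ = T
c or (c iff c) = ½ or T = T
c iff (c or (c iff c)) = ½ iff T = ½
c iff (c iff (c or (c iff c))) = ½ iff ½ = T
not (c iff (c iff (c or (c iff c)))) = not T = F
(c or b) and not (c iff (c iff (c or (c iff c)))) = ½ and F = F
c and ((c or b) and not (c iff (c iff (c or (c iff c))))) = ½ and F = F

F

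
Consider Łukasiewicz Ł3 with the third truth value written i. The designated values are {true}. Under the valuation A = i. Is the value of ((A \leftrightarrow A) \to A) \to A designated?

Yes

A \leftrightarrow A = i \leftrightarrow i = true  [1 − |½−½|]
(A \leftrightarrow A) \to A = true \to i = i
((A \leftrightarrow A) \to A) \to A = i \to i = true
true ∈ {true}.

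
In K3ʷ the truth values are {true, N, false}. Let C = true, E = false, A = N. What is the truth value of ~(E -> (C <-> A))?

N

C <-> A = true <-> N = N
E -> (C <-> A) = false -> N = N  [any arg is the third value ⇒ result is the third value]
~(E -> (C <-> A)) = ~N = N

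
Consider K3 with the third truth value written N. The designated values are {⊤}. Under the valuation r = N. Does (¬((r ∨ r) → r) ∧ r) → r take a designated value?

r ∨ r = N ∨ N = N
(r ∨ r) → r = N → N = N  [¬N ∨ N]
¬((r ∨ r) → r) = ¬N = N
¬((r ∨ r) → r) ∧ r = N ∧ N = N
(¬((r ∨ r) → r) ∧ r) → r = N → N = N
N ∉ {⊤}.

No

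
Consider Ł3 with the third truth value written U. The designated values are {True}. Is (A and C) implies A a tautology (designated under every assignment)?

Yes

Every assignment of A, C over {True, U, False} gives a value in {True}.
In particular, with A=U, C=U: (A and C) implies A = True.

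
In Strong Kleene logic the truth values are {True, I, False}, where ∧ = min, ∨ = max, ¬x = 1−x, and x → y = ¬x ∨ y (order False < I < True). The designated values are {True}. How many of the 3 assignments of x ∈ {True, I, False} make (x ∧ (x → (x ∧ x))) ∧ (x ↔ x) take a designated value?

x=True: True ✓
x=I: I ·
x=False: False ·

1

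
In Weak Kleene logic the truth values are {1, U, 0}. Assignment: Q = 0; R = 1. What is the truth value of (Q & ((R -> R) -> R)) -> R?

R -> R = 1 -> 1 = 1
(R -> R) -> R = 1 -> 1 = 1
Q & ((R -> R) -> R) = 0 & 1 = 0
(Q & ((R -> R) -> R)) -> R = 0 -> 1 = 1

1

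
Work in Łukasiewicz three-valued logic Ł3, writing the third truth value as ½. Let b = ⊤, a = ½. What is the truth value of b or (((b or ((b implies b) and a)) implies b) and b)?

b implies b = ⊤ implies ⊤ = ⊤
(b implies b) and a = ⊤ and ½ = ½
b or ((b implies b) and a) = ⊤ or ½ = ⊤
(b or ((b implies b) and a)) implies b = ⊤ implies ⊤ = ⊤
((b or ((b implies b) and a)) implies b) and b = ⊤ and ⊤ = ⊤
b or (((b or ((b implies b) and a)) implies b) and b) = ⊤ or ⊤ = ⊤

⊤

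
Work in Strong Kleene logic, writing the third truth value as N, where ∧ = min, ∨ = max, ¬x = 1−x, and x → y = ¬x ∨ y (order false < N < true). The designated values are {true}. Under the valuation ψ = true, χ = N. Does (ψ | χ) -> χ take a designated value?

No

ψ | χ = true | N = true
(ψ | χ) -> χ = true -> N = N
N ∉ {true}.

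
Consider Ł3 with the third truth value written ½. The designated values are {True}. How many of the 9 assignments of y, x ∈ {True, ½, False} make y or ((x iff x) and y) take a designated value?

Designated under: (y=True, x=True); (y=True, x=½); (y=True, x=False).

3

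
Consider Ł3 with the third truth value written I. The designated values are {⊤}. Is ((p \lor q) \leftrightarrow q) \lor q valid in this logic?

Countermodel: p=⊤, q=I gives I, which is not designated.

No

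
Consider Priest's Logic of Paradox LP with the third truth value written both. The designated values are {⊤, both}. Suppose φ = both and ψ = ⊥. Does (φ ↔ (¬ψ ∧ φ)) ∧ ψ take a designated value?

No

¬ψ = ¬⊥ = ⊤
¬ψ ∧ φ = ⊤ ∧ both = both
φ ↔ (¬ψ ∧ φ) = both ↔ both = both
(φ ↔ (¬ψ ∧ φ)) ∧ ψ = both ∧ ⊥ = ⊥
⊥ ∉ {⊤, both}.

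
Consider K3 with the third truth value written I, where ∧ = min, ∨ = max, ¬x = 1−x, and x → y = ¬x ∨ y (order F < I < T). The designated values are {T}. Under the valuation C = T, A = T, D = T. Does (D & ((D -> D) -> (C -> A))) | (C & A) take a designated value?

D -> D = T -> T = T
C -> A = T -> T = T
(D -> D) -> (C -> A) = T -> T = T
D & ((D -> D) -> (C -> A)) = T & T = T
C & A = T & T = T
(D & ((D -> D) -> (C -> A))) | (C & A) = T | T = T
T ∈ {T}.

Yes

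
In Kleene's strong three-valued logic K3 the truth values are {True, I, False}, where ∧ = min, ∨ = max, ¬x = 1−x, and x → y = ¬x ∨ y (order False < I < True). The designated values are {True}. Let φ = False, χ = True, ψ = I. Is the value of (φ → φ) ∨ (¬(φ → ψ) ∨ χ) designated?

Yes

φ → φ = False → False = True
φ → ψ = False → I = True  [¬False ∨ I]
¬(φ → ψ) = ¬True = False
¬(φ → ψ) ∨ χ = False ∨ True = True
(φ → φ) ∨ (¬(φ → ψ) ∨ χ) = True ∨ True = True
True ∈ {True}.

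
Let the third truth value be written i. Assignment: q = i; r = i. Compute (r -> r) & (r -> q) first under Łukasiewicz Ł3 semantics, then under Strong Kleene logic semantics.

True; i

In Łukasiewicz Ł3: r -> r = i -> i = True  [min(1, 1−½+½)]
r -> q = i -> i = True
(r -> r) & (r -> q) = True & True = True
In Strong Kleene logic: r -> r = i -> i = i  [~i | i]
r -> q = i -> i = i
(r -> r) & (r -> q) = i & i = i
They differ because Łukasiewicz Ł3 and Strong Kleene logic treat i differently under implication.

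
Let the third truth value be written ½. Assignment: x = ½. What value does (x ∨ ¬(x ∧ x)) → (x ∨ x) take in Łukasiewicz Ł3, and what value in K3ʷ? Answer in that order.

true; ½

In Łukasiewicz Ł3: x ∧ x = ½ ∧ ½ = ½
¬(x ∧ x) = ¬½ = ½
x ∨ ¬(x ∧ x) = ½ ∨ ½ = ½
x ∨ x = ½ ∨ ½ = ½
(x ∨ ¬(x ∧ x)) → (x ∨ x) = ½ → ½ = true  [min(1, 1−½+½)]
In K3ʷ: x ∧ x = ½ ∧ ½ = ½
¬(x ∧ x) = ¬½ = ½
x ∨ ¬(x ∧ x) = ½ ∨ ½ = ½
x ∨ x = ½ ∨ ½ = ½
(x ∨ ¬(x ∧ x)) → (x ∨ x) = ½ → ½ = ½  [any arg is the third value ⇒ result is the third value]
They differ because Łukasiewicz Ł3 and K3ʷ treat ½ differently under the binary connectives.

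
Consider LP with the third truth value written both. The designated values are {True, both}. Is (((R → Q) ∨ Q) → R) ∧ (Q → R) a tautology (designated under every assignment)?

Countermodel: R=False, Q=True gives False, which is not designated.

No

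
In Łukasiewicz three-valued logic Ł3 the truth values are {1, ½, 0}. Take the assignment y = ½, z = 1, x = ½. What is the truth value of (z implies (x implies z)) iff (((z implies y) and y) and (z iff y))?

x implies z = ½ implies 1 = 1
z implies (x implies z) = 1 implies 1 = 1
z implies y = 1 implies ½ = ½
(z implies y) and y = ½ and ½ = ½
z iff y = 1 iff ½ = ½
((z implies y) and y) and (z iff y) = ½ and ½ = ½
(z implies (x implies z)) iff (((z implies y) and y) and (z iff y)) = 1 iff ½ = ½

½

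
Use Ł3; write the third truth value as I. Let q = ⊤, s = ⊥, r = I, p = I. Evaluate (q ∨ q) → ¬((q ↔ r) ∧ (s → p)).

I

q ∨ q = ⊤ ∨ ⊤ = ⊤
q ↔ r = ⊤ ↔ I = I
s → p = ⊥ → I = ⊤
(q ↔ r) ∧ (s → p) = I ∧ ⊤ = I
¬((q ↔ r) ∧ (s → p)) = ¬I = I
(q ∨ q) → ¬((q ↔ r) ∧ (s → p)) = ⊤ → I = I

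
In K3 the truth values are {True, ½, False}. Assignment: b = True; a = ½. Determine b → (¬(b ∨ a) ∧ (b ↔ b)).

False

b ∨ a = True ∨ ½ = True
¬(b ∨ a) = ¬True = False
b ↔ b = True ↔ True = True
¬(b ∨ a) ∧ (b ↔ b) = False ∧ True = False
b → (¬(b ∨ a) ∧ (b ↔ b)) = True → False = False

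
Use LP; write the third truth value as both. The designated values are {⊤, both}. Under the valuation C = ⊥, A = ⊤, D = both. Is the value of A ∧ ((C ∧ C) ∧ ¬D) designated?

No

C ∧ C = ⊥ ∧ ⊥ = ⊥
¬D = ¬both = both
(C ∧ C) ∧ ¬D = ⊥ ∧ both = ⊥
A ∧ ((C ∧ C) ∧ ¬D) = ⊤ ∧ ⊥ = ⊥
⊥ ∉ {⊤, both}.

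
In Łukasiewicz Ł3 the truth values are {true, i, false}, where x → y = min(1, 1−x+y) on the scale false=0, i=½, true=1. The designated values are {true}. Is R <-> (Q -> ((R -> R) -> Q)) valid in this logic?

Countermodel: R=i, Q=true gives i, which is not designated.

No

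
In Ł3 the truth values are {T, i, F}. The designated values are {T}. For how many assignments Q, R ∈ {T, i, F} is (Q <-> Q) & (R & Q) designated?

1

Designated under: (Q=T, R=T).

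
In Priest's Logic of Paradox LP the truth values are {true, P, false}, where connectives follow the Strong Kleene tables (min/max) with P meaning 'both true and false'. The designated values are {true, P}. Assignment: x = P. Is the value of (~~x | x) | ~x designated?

~x = ~P = P
~~x = ~P = P
~~x | x = P | P = P
~x = ~P = P
(~~x | x) | ~x = P | P = P
P ∈ {true, P}.

Yes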